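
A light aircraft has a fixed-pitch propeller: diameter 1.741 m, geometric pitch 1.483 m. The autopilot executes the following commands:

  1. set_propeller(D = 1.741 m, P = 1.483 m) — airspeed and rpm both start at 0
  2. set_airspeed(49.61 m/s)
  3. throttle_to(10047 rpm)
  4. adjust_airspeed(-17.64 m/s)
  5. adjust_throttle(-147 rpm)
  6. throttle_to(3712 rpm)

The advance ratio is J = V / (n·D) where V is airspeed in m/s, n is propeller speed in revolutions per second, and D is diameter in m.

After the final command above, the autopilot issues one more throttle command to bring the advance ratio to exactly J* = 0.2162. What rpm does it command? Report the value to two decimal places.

set_propeller: D = 1.741 m, P = 1.483 m (p = P/D = 0.851809); state ← (V=0, rpm=0)
set_airspeed(49.61): V ← 49.61 m/s
throttle_to(10047): rpm ← 10047
adjust_airspeed(-17.64): V ← 49.61 -17.64 = 31.97 m/s
adjust_throttle(-147): rpm ← 10047 -147 = 9900
throttle_to(3712): rpm ← 3712
final state: V = 31.97 m/s, rpm = 3712 → n = rpm/60 = 61.866667 rev/s
target J* = 0.2162; solve J* = V/(n·D) for n: n = V/(J*·D) = 31.97/(0.2162 × 1.741) = 84.935290 rev/s
rpm = 60·n = 5096.117418

rpm = 5096.12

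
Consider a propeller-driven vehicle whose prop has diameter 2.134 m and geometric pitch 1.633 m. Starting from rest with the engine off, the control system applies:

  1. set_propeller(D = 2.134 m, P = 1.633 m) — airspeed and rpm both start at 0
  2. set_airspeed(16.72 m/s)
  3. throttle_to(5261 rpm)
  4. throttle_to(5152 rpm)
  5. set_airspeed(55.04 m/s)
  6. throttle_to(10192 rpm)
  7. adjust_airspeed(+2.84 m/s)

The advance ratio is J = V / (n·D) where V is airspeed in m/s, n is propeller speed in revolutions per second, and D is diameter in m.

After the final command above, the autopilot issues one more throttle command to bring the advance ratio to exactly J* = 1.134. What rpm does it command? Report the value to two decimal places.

set_propeller: D = 2.134 m, P = 1.633 m (p = P/D = 0.765230); state ← (V=0, rpm=0)
set_airspeed(16.72): V ← 16.72 m/s
throttle_to(5261): rpm ← 5261
throttle_to(5152): rpm ← 5152
set_airspeed(55.04): V ← 55.04 m/s
throttle_to(10192): rpm ← 10192
adjust_airspeed(+2.84): V ← 55.04 +2.84 = 57.88 m/s
final state: V = 57.88 m/s, rpm = 10192 → n = rpm/60 = 169.866667 rev/s
target J* = 1.134; solve J* = V/(n·D) for n: n = V/(J*·D) = 57.88/(1.134 × 2.134) = 23.917790 rev/s
rpm = 60·n = 1435.067414

rpm = 1435.07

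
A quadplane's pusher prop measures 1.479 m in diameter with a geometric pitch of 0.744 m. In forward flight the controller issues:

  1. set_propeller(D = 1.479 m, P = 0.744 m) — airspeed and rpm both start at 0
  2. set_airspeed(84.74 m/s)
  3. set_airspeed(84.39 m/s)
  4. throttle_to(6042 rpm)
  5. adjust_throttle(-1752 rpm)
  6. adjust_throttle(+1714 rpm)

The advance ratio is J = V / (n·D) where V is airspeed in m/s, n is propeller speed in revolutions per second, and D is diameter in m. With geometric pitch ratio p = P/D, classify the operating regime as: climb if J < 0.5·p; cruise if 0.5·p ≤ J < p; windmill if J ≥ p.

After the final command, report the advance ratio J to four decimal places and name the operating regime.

set_propeller: D = 1.479 m, P = 0.744 m (p = P/D = 0.503043); state ← (V=0, rpm=0)
set_airspeed(84.74): V ← 84.74 m/s
set_airspeed(84.39): V ← 84.39 m/s
throttle_to(6042): rpm ← 6042
adjust_throttle(-1752): rpm ← 6042 -1752 = 4290
adjust_throttle(+1714): rpm ← 4290 +1714 = 6004
final state: V = 84.39 m/s, rpm = 6004 → n = rpm/60 = 100.066667 rev/s
J = V / (n·D) = 84.39 / (100.066667 × 1.479) = 0.570208
regime bands: climb J<0.2515 | cruise [0.2515, 0.5030) | windmill J≥0.5030
J = 0.5702 → windmill

J = 0.5702, regime = windmill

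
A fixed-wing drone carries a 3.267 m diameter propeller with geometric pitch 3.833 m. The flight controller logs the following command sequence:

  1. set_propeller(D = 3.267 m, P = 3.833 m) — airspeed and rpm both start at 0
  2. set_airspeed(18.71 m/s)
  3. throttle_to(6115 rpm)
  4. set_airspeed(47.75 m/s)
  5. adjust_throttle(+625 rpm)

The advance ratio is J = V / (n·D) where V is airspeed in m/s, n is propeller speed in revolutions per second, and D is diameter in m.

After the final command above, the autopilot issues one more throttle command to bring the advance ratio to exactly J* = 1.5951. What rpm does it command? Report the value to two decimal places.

set_propeller: D = 3.267 m, P = 3.833 m (p = P/D = 1.173248); state ← (V=0, rpm=0)
set_airspeed(18.71): V ← 18.71 m/s
throttle_to(6115): rpm ← 6115
set_airspeed(47.75): V ← 47.75 m/s
adjust_throttle(+625): rpm ← 6115 +625 = 6740
final state: V = 47.75 m/s, rpm = 6740 → n = rpm/60 = 112.333333 rev/s
target J* = 1.5951; solve J* = V/(n·D) for n: n = V/(J*·D) = 47.75/(1.5951 × 3.267) = 9.162971 rev/s
rpm = 60·n = 549.778278

rpm = 549.78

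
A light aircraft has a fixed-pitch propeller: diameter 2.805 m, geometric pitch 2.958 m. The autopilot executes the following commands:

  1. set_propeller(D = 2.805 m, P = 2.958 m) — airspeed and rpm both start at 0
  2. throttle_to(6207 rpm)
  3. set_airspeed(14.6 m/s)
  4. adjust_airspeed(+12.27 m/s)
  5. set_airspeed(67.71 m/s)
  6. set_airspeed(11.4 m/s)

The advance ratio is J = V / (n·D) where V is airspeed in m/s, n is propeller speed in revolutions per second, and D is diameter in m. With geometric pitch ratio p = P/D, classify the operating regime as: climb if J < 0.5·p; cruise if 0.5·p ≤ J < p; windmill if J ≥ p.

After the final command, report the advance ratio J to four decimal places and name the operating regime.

set_propeller: D = 2.805 m, P = 2.958 m (p = P/D = 1.054545); state ← (V=0, rpm=0)
throttle_to(6207): rpm ← 6207
set_airspeed(14.6): V ← 14.6 m/s
adjust_airspeed(+12.27): V ← 14.6 +12.27 = 26.87 m/s
set_airspeed(67.71): V ← 67.71 m/s
set_airspeed(11.4): V ← 11.4 m/s
final state: V = 11.4 m/s, rpm = 6207 → n = rpm/60 = 103.450000 rev/s
J = V / (n·D) = 11.4 / (103.450000 × 2.805) = 0.039286
regime bands: climb J<0.5273 | cruise [0.5273, 1.0545) | windmill J≥1.0545
J = 0.0393 → climb

J = 0.0393, regime = climb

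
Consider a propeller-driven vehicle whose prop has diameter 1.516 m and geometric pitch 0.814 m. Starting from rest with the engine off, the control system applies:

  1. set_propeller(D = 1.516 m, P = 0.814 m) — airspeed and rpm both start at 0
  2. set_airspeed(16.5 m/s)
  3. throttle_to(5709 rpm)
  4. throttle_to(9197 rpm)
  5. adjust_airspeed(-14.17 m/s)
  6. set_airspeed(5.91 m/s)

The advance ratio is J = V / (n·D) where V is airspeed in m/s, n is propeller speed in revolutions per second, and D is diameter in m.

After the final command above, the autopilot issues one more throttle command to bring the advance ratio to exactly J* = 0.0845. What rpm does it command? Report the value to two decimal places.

rpm = 2768.11

set_propeller: D = 1.516 m, P = 0.814 m (p = P/D = 0.536939); state ← (V=0, rpm=0)
set_airspeed(16.5): V ← 16.5 m/s
throttle_to(5709): rpm ← 5709
throttle_to(9197): rpm ← 9197
adjust_airspeed(-14.17): V ← 16.5 -14.17 = 2.33 m/s
set_airspeed(5.91): V ← 5.91 m/s
final state: V = 5.91 m/s, rpm = 9197 → n = rpm/60 = 153.283333 rev/s
target J* = 0.0845; solve J* = V/(n·D) for n: n = V/(J*·D) = 5.91/(0.0845 × 1.516) = 46.135111 rev/s
rpm = 60·n = 2768.106665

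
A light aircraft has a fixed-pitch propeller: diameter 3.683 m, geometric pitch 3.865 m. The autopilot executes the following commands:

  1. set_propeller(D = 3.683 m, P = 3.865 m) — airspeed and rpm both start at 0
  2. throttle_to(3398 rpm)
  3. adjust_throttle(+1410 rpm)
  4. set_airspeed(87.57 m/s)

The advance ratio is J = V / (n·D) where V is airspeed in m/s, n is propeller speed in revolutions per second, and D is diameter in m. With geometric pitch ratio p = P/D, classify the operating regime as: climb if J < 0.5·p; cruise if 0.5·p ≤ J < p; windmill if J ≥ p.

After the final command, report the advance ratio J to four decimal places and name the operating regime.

J = 0.2967, regime = climb

set_propeller: D = 3.683 m, P = 3.865 m (p = P/D = 1.049416); state ← (V=0, rpm=0)
throttle_to(3398): rpm ← 3398
adjust_throttle(+1410): rpm ← 3398 +1410 = 4808
set_airspeed(87.57): V ← 87.57 m/s
final state: V = 87.57 m/s, rpm = 4808 → n = rpm/60 = 80.133333 rev/s
J = V / (n·D) = 87.57 / (80.133333 × 3.683) = 0.296716
regime bands: climb J<0.5247 | cruise [0.5247, 1.0494) | windmill J≥1.0494
J = 0.2967 → climb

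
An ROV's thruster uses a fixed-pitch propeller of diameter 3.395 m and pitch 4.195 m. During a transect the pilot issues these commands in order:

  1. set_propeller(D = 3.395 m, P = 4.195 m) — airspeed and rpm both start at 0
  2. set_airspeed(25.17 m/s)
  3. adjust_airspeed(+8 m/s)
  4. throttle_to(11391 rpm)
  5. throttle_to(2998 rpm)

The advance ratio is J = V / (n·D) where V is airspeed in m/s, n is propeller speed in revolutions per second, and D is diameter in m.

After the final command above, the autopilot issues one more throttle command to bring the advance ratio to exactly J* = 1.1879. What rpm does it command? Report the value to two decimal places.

set_propeller: D = 3.395 m, P = 4.195 m (p = P/D = 1.235641); state ← (V=0, rpm=0)
set_airspeed(25.17): V ← 25.17 m/s
adjust_airspeed(+8): V ← 25.17 +8 = 33.17 m/s
throttle_to(11391): rpm ← 11391
throttle_to(2998): rpm ← 2998
final state: V = 33.17 m/s, rpm = 2998 → n = rpm/60 = 49.966667 rev/s
target J* = 1.1879; solve J* = V/(n·D) for n: n = V/(J*·D) = 33.17/(1.1879 × 3.395) = 8.224809 rev/s
rpm = 60·n = 493.488528

rpm = 493.49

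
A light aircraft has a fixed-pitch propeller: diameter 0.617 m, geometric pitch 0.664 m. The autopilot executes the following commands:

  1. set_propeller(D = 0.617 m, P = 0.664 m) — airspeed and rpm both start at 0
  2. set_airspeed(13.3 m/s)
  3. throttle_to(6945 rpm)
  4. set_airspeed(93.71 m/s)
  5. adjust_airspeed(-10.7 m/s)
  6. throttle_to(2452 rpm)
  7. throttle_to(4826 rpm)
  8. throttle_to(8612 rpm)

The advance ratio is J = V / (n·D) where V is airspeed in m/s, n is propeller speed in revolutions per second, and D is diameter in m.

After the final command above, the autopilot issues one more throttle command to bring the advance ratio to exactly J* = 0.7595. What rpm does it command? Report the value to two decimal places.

rpm = 10628.42

set_propeller: D = 0.617 m, P = 0.664 m (p = P/D = 1.076175); state ← (V=0, rpm=0)
set_airspeed(13.3): V ← 13.3 m/s
throttle_to(6945): rpm ← 6945
set_airspeed(93.71): V ← 93.71 m/s
adjust_airspeed(-10.7): V ← 93.71 -10.7 = 83.01 m/s
throttle_to(2452): rpm ← 2452
throttle_to(4826): rpm ← 4826
throttle_to(8612): rpm ← 8612
final state: V = 83.01 m/s, rpm = 8612 → n = rpm/60 = 143.533333 rev/s
target J* = 0.7595; solve J* = V/(n·D) for n: n = V/(J*·D) = 83.01/(0.7595 × 0.617) = 177.140339 rev/s
rpm = 60·n = 10628.420344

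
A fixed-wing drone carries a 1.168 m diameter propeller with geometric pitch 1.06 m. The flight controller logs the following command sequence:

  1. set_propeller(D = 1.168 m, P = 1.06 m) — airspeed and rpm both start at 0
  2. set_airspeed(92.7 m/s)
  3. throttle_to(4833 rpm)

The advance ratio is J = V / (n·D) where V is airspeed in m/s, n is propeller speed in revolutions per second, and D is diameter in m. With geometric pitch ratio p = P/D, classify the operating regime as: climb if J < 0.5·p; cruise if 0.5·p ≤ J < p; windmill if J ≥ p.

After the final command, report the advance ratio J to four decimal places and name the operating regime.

set_propeller: D = 1.168 m, P = 1.06 m (p = P/D = 0.907534); state ← (V=0, rpm=0)
set_airspeed(92.7): V ← 92.7 m/s
throttle_to(4833): rpm ← 4833
final state: V = 92.7 m/s, rpm = 4833 → n = rpm/60 = 80.550000 rev/s
J = V / (n·D) = 92.7 / (80.550000 × 1.168) = 0.985306
regime bands: climb J<0.4538 | cruise [0.4538, 0.9075) | windmill J≥0.9075
J = 0.9853 → windmill

J = 0.9853, regime = windmill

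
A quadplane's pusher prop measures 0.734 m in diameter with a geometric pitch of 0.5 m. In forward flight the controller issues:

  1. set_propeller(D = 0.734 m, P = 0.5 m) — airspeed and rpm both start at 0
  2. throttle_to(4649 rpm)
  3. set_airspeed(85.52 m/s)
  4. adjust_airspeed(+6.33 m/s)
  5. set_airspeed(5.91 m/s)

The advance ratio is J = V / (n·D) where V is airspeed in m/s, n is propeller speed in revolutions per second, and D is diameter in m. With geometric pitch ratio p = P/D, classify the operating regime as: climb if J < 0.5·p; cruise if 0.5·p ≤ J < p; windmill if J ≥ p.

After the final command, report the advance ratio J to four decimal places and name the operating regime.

set_propeller: D = 0.734 m, P = 0.5 m (p = P/D = 0.681199); state ← (V=0, rpm=0)
throttle_to(4649): rpm ← 4649
set_airspeed(85.52): V ← 85.52 m/s
adjust_airspeed(+6.33): V ← 85.52 +6.33 = 91.85 m/s
set_airspeed(5.91): V ← 5.91 m/s
final state: V = 5.91 m/s, rpm = 4649 → n = rpm/60 = 77.483333 rev/s
J = V / (n·D) = 5.91 / (77.483333 × 0.734) = 0.103916
regime bands: climb J<0.3406 | cruise [0.3406, 0.6812) | windmill J≥0.6812
J = 0.1039 → climb

J = 0.1039, regime = climb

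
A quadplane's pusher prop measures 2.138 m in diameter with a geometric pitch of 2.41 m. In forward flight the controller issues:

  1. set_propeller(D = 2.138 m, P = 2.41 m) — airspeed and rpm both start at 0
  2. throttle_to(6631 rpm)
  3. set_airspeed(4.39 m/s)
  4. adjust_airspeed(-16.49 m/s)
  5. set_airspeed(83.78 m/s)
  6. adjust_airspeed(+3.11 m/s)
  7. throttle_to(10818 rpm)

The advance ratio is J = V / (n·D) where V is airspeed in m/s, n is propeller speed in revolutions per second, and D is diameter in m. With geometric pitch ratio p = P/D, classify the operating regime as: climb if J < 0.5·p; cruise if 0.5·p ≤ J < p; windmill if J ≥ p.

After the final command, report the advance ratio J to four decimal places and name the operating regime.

set_propeller: D = 2.138 m, P = 2.41 m (p = P/D = 1.127222); state ← (V=0, rpm=0)
throttle_to(6631): rpm ← 6631
set_airspeed(4.39): V ← 4.39 m/s
adjust_airspeed(-16.49): V ← 4.39 -16.49 = -12.1 m/s
set_airspeed(83.78): V ← 83.78 m/s
adjust_airspeed(+3.11): V ← 83.78 +3.11 = 86.89 m/s
throttle_to(10818): rpm ← 10818
final state: V = 86.89 m/s, rpm = 10818 → n = rpm/60 = 180.300000 rev/s
J = V / (n·D) = 86.89 / (180.300000 × 2.138) = 0.225406
regime bands: climb J<0.5636 | cruise [0.5636, 1.1272) | windmill J≥1.1272
J = 0.2254 → climb

J = 0.2254, regime = climb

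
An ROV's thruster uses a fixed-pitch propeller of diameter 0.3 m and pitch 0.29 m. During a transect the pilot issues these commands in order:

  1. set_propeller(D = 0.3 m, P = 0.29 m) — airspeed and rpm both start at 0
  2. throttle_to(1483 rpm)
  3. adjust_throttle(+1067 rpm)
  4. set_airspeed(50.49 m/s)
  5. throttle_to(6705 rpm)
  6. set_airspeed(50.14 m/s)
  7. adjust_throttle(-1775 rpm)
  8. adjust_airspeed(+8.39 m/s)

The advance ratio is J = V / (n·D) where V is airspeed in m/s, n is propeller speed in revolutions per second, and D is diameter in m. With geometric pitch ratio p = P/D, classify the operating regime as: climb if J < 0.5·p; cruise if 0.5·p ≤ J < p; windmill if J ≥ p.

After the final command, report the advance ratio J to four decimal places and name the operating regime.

J = 2.3744, regime = windmill

set_propeller: D = 0.3 m, P = 0.29 m (p = P/D = 0.966667); state ← (V=0, rpm=0)
throttle_to(1483): rpm ← 1483
adjust_throttle(+1067): rpm ← 1483 +1067 = 2550
set_airspeed(50.49): V ← 50.49 m/s
throttle_to(6705): rpm ← 6705
set_airspeed(50.14): V ← 50.14 m/s
adjust_throttle(-1775): rpm ← 6705 -1775 = 4930
adjust_airspeed(+8.39): V ← 50.14 +8.39 = 58.53 m/s
final state: V = 58.53 m/s, rpm = 4930 → n = rpm/60 = 82.166667 rev/s
J = V / (n·D) = 58.53 / (82.166667 × 0.3) = 2.374442
regime bands: climb J<0.4833 | cruise [0.4833, 0.9667) | windmill J≥0.9667
J = 2.3744 → windmill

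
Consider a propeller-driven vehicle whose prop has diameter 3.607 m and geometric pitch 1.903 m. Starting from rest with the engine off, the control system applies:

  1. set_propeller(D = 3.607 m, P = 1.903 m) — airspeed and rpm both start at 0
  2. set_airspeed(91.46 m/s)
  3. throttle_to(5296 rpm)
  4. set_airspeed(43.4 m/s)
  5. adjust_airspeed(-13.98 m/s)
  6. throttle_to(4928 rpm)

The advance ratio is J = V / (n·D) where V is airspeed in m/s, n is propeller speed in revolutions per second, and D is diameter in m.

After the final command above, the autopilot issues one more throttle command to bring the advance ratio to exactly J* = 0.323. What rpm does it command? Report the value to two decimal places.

rpm = 1515.11

set_propeller: D = 3.607 m, P = 1.903 m (p = P/D = 0.527585); state ← (V=0, rpm=0)
set_airspeed(91.46): V ← 91.46 m/s
throttle_to(5296): rpm ← 5296
set_airspeed(43.4): V ← 43.4 m/s
adjust_airspeed(-13.98): V ← 43.4 -13.98 = 29.42 m/s
throttle_to(4928): rpm ← 4928
final state: V = 29.42 m/s, rpm = 4928 → n = rpm/60 = 82.133333 rev/s
target J* = 0.323; solve J* = V/(n·D) for n: n = V/(J*·D) = 29.42/(0.323 × 3.607) = 25.251897 rev/s
rpm = 60·n = 1515.113801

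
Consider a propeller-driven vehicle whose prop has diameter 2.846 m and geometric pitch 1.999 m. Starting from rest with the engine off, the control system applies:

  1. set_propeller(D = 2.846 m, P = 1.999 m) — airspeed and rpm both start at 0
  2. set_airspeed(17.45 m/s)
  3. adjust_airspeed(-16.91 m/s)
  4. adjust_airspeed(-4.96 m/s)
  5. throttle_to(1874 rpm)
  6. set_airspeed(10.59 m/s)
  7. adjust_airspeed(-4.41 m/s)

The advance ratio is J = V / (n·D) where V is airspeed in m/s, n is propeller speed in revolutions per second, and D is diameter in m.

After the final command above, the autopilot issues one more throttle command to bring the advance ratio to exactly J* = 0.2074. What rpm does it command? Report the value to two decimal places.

rpm = 628.20

set_propeller: D = 2.846 m, P = 1.999 m (p = P/D = 0.702389); state ← (V=0, rpm=0)
set_airspeed(17.45): V ← 17.45 m/s
adjust_airspeed(-16.91): V ← 17.45 -16.91 = 0.54 m/s
adjust_airspeed(-4.96): V ← 0.54 -4.96 = -4.42 m/s
throttle_to(1874): rpm ← 1874
set_airspeed(10.59): V ← 10.59 m/s
adjust_airspeed(-4.41): V ← 10.59 -4.41 = 6.18 m/s
final state: V = 6.18 m/s, rpm = 1874 → n = rpm/60 = 31.233333 rev/s
target J* = 0.2074; solve J* = V/(n·D) for n: n = V/(J*·D) = 6.18/(0.2074 × 2.846) = 10.469955 rev/s
rpm = 60·n = 628.197318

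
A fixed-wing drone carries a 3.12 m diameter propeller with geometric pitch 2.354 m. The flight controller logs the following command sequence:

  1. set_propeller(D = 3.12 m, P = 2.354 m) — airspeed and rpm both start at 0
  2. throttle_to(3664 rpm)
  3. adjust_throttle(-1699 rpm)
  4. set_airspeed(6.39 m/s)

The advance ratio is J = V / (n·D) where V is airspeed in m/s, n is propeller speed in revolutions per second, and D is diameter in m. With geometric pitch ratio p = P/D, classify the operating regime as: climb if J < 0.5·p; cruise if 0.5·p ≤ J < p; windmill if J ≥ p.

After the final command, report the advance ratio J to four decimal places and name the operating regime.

set_propeller: D = 3.12 m, P = 2.354 m (p = P/D = 0.754487); state ← (V=0, rpm=0)
throttle_to(3664): rpm ← 3664
adjust_throttle(-1699): rpm ← 3664 -1699 = 1965
set_airspeed(6.39): V ← 6.39 m/s
final state: V = 6.39 m/s, rpm = 1965 → n = rpm/60 = 32.750000 rev/s
J = V / (n·D) = 6.39 / (32.750000 × 3.12) = 0.062537
regime bands: climb J<0.3772 | cruise [0.3772, 0.7545) | windmill J≥0.7545
J = 0.0625 → climb

J = 0.0625, regime = climb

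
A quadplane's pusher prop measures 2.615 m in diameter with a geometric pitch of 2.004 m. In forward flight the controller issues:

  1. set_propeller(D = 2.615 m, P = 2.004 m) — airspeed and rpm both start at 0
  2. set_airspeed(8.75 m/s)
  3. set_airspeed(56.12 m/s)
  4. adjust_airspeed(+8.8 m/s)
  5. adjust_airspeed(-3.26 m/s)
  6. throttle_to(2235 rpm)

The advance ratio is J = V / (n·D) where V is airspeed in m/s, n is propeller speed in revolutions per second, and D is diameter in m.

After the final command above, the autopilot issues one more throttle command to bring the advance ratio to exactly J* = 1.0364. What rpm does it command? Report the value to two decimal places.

set_propeller: D = 2.615 m, P = 2.004 m (p = P/D = 0.766348); state ← (V=0, rpm=0)
set_airspeed(8.75): V ← 8.75 m/s
set_airspeed(56.12): V ← 56.12 m/s
adjust_airspeed(+8.8): V ← 56.12 +8.8 = 64.92 m/s
adjust_airspeed(-3.26): V ← 64.92 -3.26 = 61.66 m/s
throttle_to(2235): rpm ← 2235
final state: V = 61.66 m/s, rpm = 2235 → n = rpm/60 = 37.250000 rev/s
target J* = 1.0364; solve J* = V/(n·D) for n: n = V/(J*·D) = 61.66/(1.0364 × 2.615) = 22.751206 rev/s
rpm = 60·n = 1365.072360

rpm = 1365.07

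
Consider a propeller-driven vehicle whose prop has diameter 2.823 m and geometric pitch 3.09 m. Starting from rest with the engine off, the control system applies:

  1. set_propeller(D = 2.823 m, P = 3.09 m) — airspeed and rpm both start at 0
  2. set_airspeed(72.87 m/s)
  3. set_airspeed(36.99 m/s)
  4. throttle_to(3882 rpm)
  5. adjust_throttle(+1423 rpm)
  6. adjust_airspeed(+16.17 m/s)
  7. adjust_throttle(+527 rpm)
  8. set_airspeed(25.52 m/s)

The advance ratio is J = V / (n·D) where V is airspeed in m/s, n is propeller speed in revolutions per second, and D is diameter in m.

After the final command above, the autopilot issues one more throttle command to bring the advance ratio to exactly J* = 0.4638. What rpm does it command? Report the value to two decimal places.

rpm = 1169.47

set_propeller: D = 2.823 m, P = 3.09 m (p = P/D = 1.094580); state ← (V=0, rpm=0)
set_airspeed(72.87): V ← 72.87 m/s
set_airspeed(36.99): V ← 36.99 m/s
throttle_to(3882): rpm ← 3882
adjust_throttle(+1423): rpm ← 3882 +1423 = 5305
adjust_airspeed(+16.17): V ← 36.99 +16.17 = 53.16 m/s
adjust_throttle(+527): rpm ← 5305 +527 = 5832
set_airspeed(25.52): V ← 25.52 m/s
final state: V = 25.52 m/s, rpm = 5832 → n = rpm/60 = 97.200000 rev/s
target J* = 0.4638; solve J* = V/(n·D) for n: n = V/(J*·D) = 25.52/(0.4638 × 2.823) = 19.491221 rev/s
rpm = 60·n = 1169.473265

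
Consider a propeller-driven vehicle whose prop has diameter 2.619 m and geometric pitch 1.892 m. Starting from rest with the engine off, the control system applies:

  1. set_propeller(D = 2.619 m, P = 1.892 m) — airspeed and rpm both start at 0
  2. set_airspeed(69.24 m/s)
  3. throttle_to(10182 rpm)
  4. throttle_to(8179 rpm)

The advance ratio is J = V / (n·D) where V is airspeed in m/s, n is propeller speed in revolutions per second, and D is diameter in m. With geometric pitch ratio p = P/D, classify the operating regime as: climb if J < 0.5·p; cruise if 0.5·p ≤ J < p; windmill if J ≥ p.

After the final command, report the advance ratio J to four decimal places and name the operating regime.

J = 0.1939, regime = climb

set_propeller: D = 2.619 m, P = 1.892 m (p = P/D = 0.722413); state ← (V=0, rpm=0)
set_airspeed(69.24): V ← 69.24 m/s
throttle_to(10182): rpm ← 10182
throttle_to(8179): rpm ← 8179
final state: V = 69.24 m/s, rpm = 8179 → n = rpm/60 = 136.316667 rev/s
J = V / (n·D) = 69.24 / (136.316667 × 2.619) = 0.193942
regime bands: climb J<0.3612 | cruise [0.3612, 0.7224) | windmill J≥0.7224
J = 0.1939 → climb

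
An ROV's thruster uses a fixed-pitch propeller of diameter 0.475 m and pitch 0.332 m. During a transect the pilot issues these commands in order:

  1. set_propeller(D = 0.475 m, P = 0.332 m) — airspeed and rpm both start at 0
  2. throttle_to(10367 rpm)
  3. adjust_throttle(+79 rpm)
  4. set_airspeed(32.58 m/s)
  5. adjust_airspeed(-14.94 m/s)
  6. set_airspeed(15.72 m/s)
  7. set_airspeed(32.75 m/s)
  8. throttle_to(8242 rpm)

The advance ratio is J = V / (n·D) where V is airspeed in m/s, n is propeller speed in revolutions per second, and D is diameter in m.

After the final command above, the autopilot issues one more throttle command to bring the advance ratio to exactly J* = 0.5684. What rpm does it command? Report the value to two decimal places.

rpm = 7278.05

set_propeller: D = 0.475 m, P = 0.332 m (p = P/D = 0.698947); state ← (V=0, rpm=0)
throttle_to(10367): rpm ← 10367
adjust_throttle(+79): rpm ← 10367 +79 = 10446
set_airspeed(32.58): V ← 32.58 m/s
adjust_airspeed(-14.94): V ← 32.58 -14.94 = 17.64 m/s
set_airspeed(15.72): V ← 15.72 m/s
set_airspeed(32.75): V ← 32.75 m/s
throttle_to(8242): rpm ← 8242
final state: V = 32.75 m/s, rpm = 8242 → n = rpm/60 = 137.366667 rev/s
target J* = 0.5684; solve J* = V/(n·D) for n: n = V/(J*·D) = 32.75/(0.5684 × 0.475) = 121.300789 rev/s
rpm = 60·n = 7278.047335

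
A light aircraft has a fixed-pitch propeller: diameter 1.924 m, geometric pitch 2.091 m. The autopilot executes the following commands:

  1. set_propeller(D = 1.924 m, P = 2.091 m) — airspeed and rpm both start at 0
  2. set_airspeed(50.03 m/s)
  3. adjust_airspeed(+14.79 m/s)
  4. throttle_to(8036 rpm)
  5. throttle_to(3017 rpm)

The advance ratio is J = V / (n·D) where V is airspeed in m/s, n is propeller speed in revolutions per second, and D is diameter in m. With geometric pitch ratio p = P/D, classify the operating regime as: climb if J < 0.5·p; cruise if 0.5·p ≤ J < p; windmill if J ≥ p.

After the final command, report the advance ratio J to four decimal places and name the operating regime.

set_propeller: D = 1.924 m, P = 2.091 m (p = P/D = 1.086798); state ← (V=0, rpm=0)
set_airspeed(50.03): V ← 50.03 m/s
adjust_airspeed(+14.79): V ← 50.03 +14.79 = 64.82 m/s
throttle_to(8036): rpm ← 8036
throttle_to(3017): rpm ← 3017
final state: V = 64.82 m/s, rpm = 3017 → n = rpm/60 = 50.283333 rev/s
J = V / (n·D) = 64.82 / (50.283333 × 1.924) = 0.670008
regime bands: climb J<0.5434 | cruise [0.5434, 1.0868) | windmill J≥1.0868
J = 0.6700 → cruise

J = 0.6700, regime = cruise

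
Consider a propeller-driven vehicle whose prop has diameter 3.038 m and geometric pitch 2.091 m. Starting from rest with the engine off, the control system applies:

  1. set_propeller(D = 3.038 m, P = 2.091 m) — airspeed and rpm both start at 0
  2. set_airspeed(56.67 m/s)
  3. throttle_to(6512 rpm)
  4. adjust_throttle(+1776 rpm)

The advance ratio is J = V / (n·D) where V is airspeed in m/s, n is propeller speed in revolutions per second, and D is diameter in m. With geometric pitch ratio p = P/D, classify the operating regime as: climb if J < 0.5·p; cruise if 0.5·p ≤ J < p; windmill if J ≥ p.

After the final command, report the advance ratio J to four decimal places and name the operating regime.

J = 0.1350, regime = climb

set_propeller: D = 3.038 m, P = 2.091 m (p = P/D = 0.688282); state ← (V=0, rpm=0)
set_airspeed(56.67): V ← 56.67 m/s
throttle_to(6512): rpm ← 6512
adjust_throttle(+1776): rpm ← 6512 +1776 = 8288
final state: V = 56.67 m/s, rpm = 8288 → n = rpm/60 = 138.133333 rev/s
J = V / (n·D) = 56.67 / (138.133333 × 3.038) = 0.135041
regime bands: climb J<0.3441 | cruise [0.3441, 0.6883) | windmill J≥0.6883
J = 0.1350 → climb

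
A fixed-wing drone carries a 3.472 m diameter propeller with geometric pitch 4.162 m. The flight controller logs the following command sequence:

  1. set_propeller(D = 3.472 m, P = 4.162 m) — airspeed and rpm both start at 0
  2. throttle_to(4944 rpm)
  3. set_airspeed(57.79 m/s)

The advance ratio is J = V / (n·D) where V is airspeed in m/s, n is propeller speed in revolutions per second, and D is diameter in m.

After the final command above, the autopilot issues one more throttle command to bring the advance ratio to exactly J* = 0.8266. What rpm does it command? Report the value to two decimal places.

rpm = 1208.17

set_propeller: D = 3.472 m, P = 4.162 m (p = P/D = 1.198733); state ← (V=0, rpm=0)
throttle_to(4944): rpm ← 4944
set_airspeed(57.79): V ← 57.79 m/s
final state: V = 57.79 m/s, rpm = 4944 → n = rpm/60 = 82.400000 rev/s
target J* = 0.8266; solve J* = V/(n·D) for n: n = V/(J*·D) = 57.79/(0.8266 × 3.472) = 20.136203 rev/s
rpm = 60·n = 1208.172169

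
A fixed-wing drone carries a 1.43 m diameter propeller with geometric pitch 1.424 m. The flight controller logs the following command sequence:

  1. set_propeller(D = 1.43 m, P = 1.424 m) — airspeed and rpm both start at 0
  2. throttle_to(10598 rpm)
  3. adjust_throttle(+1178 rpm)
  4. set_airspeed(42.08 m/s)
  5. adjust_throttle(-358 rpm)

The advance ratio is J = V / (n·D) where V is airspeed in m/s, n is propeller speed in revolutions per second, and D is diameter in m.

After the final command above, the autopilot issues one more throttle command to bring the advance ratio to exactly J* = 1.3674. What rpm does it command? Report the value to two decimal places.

set_propeller: D = 1.43 m, P = 1.424 m (p = P/D = 0.995804); state ← (V=0, rpm=0)
throttle_to(10598): rpm ← 10598
adjust_throttle(+1178): rpm ← 10598 +1178 = 11776
set_airspeed(42.08): V ← 42.08 m/s
adjust_throttle(-358): rpm ← 11776 -358 = 11418
final state: V = 42.08 m/s, rpm = 11418 → n = rpm/60 = 190.300000 rev/s
target J* = 1.3674; solve J* = V/(n·D) for n: n = V/(J*·D) = 42.08/(1.3674 × 1.43) = 21.520092 rev/s
rpm = 60·n = 1291.205504

rpm = 1291.21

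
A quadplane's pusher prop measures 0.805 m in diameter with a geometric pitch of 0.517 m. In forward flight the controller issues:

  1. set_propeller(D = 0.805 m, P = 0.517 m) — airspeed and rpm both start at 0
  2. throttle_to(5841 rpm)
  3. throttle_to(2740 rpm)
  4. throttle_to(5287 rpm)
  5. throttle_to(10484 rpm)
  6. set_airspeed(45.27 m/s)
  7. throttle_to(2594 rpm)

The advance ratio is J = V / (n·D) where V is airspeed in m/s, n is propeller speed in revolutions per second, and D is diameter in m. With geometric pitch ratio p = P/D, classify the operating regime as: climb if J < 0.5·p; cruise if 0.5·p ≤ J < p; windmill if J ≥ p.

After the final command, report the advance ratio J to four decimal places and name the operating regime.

set_propeller: D = 0.805 m, P = 0.517 m (p = P/D = 0.642236); state ← (V=0, rpm=0)
throttle_to(5841): rpm ← 5841
throttle_to(2740): rpm ← 2740
throttle_to(5287): rpm ← 5287
throttle_to(10484): rpm ← 10484
set_airspeed(45.27): V ← 45.27 m/s
throttle_to(2594): rpm ← 2594
final state: V = 45.27 m/s, rpm = 2594 → n = rpm/60 = 43.233333 rev/s
J = V / (n·D) = 45.27 / (43.233333 × 0.805) = 1.300756
regime bands: climb J<0.3211 | cruise [0.3211, 0.6422) | windmill J≥0.6422
J = 1.3008 → windmill

J = 1.3008, regime = windmill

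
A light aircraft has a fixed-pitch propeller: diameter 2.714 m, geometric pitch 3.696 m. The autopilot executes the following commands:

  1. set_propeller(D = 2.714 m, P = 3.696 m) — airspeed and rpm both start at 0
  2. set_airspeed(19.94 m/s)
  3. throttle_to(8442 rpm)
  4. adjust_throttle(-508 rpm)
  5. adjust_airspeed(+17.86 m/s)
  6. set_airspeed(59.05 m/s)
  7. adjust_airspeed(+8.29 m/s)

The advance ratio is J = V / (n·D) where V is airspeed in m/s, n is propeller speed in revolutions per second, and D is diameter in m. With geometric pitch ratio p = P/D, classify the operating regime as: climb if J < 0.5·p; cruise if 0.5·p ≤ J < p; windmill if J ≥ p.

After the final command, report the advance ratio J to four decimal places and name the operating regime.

J = 0.1876, regime = climb

set_propeller: D = 2.714 m, P = 3.696 m (p = P/D = 1.361828); state ← (V=0, rpm=0)
set_airspeed(19.94): V ← 19.94 m/s
throttle_to(8442): rpm ← 8442
adjust_throttle(-508): rpm ← 8442 -508 = 7934
adjust_airspeed(+17.86): V ← 19.94 +17.86 = 37.8 m/s
set_airspeed(59.05): V ← 59.05 m/s
adjust_airspeed(+8.29): V ← 59.05 +8.29 = 67.34 m/s
final state: V = 67.34 m/s, rpm = 7934 → n = rpm/60 = 132.233333 rev/s
J = V / (n·D) = 67.34 / (132.233333 × 2.714) = 0.187639
regime bands: climb J<0.6809 | cruise [0.6809, 1.3618) | windmill J≥1.3618
J = 0.1876 → climb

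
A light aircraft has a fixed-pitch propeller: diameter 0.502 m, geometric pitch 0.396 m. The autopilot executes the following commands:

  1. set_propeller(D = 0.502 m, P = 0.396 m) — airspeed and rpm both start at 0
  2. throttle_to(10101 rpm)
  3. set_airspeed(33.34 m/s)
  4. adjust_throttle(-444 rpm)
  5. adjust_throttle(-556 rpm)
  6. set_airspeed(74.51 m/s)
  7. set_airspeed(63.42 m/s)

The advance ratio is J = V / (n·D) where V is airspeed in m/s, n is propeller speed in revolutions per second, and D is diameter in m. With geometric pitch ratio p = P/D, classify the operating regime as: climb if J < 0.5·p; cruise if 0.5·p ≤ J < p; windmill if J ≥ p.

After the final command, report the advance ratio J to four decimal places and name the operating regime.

J = 0.8329, regime = windmill

set_propeller: D = 0.502 m, P = 0.396 m (p = P/D = 0.788845); state ← (V=0, rpm=0)
throttle_to(10101): rpm ← 10101
set_airspeed(33.34): V ← 33.34 m/s
adjust_throttle(-444): rpm ← 10101 -444 = 9657
adjust_throttle(-556): rpm ← 9657 -556 = 9101
set_airspeed(74.51): V ← 74.51 m/s
set_airspeed(63.42): V ← 63.42 m/s
final state: V = 63.42 m/s, rpm = 9101 → n = rpm/60 = 151.683333 rev/s
J = V / (n·D) = 63.42 / (151.683333 × 0.502) = 0.832884
regime bands: climb J<0.3944 | cruise [0.3944, 0.7888) | windmill J≥0.7888
J = 0.8329 → windmill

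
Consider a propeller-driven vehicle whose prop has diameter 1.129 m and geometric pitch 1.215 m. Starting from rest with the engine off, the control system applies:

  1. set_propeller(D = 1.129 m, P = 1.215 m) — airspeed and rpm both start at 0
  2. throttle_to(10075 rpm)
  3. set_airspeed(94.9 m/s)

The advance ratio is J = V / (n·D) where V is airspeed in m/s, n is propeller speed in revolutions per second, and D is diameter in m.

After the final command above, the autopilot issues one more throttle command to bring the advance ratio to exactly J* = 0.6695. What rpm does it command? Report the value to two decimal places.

set_propeller: D = 1.129 m, P = 1.215 m (p = P/D = 1.076174); state ← (V=0, rpm=0)
throttle_to(10075): rpm ← 10075
set_airspeed(94.9): V ← 94.9 m/s
final state: V = 94.9 m/s, rpm = 10075 → n = rpm/60 = 167.916667 rev/s
target J* = 0.6695; solve J* = V/(n·D) for n: n = V/(J*·D) = 94.9/(0.6695 × 1.129) = 125.551437 rev/s
rpm = 60·n = 7533.086244

rpm = 7533.09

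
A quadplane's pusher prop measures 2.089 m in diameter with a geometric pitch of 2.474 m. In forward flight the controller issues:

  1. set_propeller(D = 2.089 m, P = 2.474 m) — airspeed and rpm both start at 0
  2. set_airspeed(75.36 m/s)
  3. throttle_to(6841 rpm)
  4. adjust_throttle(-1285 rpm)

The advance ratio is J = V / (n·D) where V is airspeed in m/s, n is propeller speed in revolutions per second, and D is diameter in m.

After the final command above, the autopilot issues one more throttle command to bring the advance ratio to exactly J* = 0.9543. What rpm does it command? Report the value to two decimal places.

rpm = 2268.13

set_propeller: D = 2.089 m, P = 2.474 m (p = P/D = 1.184299); state ← (V=0, rpm=0)
set_airspeed(75.36): V ← 75.36 m/s
throttle_to(6841): rpm ← 6841
adjust_throttle(-1285): rpm ← 6841 -1285 = 5556
final state: V = 75.36 m/s, rpm = 5556 → n = rpm/60 = 92.600000 rev/s
target J* = 0.9543; solve J* = V/(n·D) for n: n = V/(J*·D) = 75.36/(0.9543 × 2.089) = 37.802239 rev/s
rpm = 60·n = 2268.134353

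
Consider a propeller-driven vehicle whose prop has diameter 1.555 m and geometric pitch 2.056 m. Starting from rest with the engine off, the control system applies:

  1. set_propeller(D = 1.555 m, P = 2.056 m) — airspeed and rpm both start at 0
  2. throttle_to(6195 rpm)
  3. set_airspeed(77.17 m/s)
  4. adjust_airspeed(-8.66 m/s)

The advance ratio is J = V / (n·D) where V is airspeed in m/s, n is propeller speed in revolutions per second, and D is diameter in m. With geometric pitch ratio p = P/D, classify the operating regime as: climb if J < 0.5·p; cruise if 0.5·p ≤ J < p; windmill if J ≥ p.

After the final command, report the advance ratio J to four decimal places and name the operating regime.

set_propeller: D = 1.555 m, P = 2.056 m (p = P/D = 1.322186); state ← (V=0, rpm=0)
throttle_to(6195): rpm ← 6195
set_airspeed(77.17): V ← 77.17 m/s
adjust_airspeed(-8.66): V ← 77.17 -8.66 = 68.51 m/s
final state: V = 68.51 m/s, rpm = 6195 → n = rpm/60 = 103.250000 rev/s
J = V / (n·D) = 68.51 / (103.250000 × 1.555) = 0.426711
regime bands: climb J<0.6611 | cruise [0.6611, 1.3222) | windmill J≥1.3222
J = 0.4267 → climb

J = 0.4267, regime = climb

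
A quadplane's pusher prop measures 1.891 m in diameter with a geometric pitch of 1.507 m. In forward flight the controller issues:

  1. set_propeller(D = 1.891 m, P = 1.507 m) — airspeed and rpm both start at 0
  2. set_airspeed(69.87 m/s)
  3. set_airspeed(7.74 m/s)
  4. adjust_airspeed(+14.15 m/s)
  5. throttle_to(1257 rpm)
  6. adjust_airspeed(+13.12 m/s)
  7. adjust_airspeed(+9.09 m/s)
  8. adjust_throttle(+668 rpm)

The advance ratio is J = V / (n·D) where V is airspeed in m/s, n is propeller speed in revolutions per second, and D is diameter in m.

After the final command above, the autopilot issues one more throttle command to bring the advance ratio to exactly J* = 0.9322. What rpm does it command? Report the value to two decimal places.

rpm = 1501.03

set_propeller: D = 1.891 m, P = 1.507 m (p = P/D = 0.796933); state ← (V=0, rpm=0)
set_airspeed(69.87): V ← 69.87 m/s
set_airspeed(7.74): V ← 7.74 m/s
adjust_airspeed(+14.15): V ← 7.74 +14.15 = 21.89 m/s
throttle_to(1257): rpm ← 1257
adjust_airspeed(+13.12): V ← 21.89 +13.12 = 35.01 m/s
adjust_airspeed(+9.09): V ← 35.01 +9.09 = 44.1 m/s
adjust_throttle(+668): rpm ← 1257 +668 = 1925
final state: V = 44.1 m/s, rpm = 1925 → n = rpm/60 = 32.083333 rev/s
target J* = 0.9322; solve J* = V/(n·D) for n: n = V/(J*·D) = 44.1/(0.9322 × 1.891) = 25.017157 rev/s
rpm = 60·n = 1501.029448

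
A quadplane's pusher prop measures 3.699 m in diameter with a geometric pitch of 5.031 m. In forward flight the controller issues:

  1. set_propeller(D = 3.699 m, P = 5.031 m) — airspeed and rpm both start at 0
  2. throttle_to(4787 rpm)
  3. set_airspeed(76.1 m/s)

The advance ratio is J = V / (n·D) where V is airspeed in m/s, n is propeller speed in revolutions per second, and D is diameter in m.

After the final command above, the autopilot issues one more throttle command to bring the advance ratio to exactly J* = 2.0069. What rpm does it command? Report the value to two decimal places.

rpm = 615.07

set_propeller: D = 3.699 m, P = 5.031 m (p = P/D = 1.360097); state ← (V=0, rpm=0)
throttle_to(4787): rpm ← 4787
set_airspeed(76.1): V ← 76.1 m/s
final state: V = 76.1 m/s, rpm = 4787 → n = rpm/60 = 79.783333 rev/s
target J* = 2.0069; solve J* = V/(n·D) for n: n = V/(J*·D) = 76.1/(2.0069 × 3.699) = 10.251197 rev/s
rpm = 60·n = 615.071838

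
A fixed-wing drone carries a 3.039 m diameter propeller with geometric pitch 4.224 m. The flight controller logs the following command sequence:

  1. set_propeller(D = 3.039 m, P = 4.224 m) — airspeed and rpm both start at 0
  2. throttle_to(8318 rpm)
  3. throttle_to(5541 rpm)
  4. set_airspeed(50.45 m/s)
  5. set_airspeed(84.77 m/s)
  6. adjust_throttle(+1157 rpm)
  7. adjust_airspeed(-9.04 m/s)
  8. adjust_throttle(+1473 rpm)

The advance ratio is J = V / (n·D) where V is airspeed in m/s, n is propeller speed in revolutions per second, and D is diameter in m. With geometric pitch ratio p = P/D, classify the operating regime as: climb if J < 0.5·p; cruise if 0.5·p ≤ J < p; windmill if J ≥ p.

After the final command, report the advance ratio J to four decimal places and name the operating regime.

set_propeller: D = 3.039 m, P = 4.224 m (p = P/D = 1.389931); state ← (V=0, rpm=0)
throttle_to(8318): rpm ← 8318
throttle_to(5541): rpm ← 5541
set_airspeed(50.45): V ← 50.45 m/s
set_airspeed(84.77): V ← 84.77 m/s
adjust_throttle(+1157): rpm ← 5541 +1157 = 6698
adjust_airspeed(-9.04): V ← 84.77 -9.04 = 75.73 m/s
adjust_throttle(+1473): rpm ← 6698 +1473 = 8171
final state: V = 75.73 m/s, rpm = 8171 → n = rpm/60 = 136.183333 rev/s
J = V / (n·D) = 75.73 / (136.183333 × 3.039) = 0.182984
regime bands: climb J<0.6950 | cruise [0.6950, 1.3899) | windmill J≥1.3899
J = 0.1830 → climb

J = 0.1830, regime = climb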